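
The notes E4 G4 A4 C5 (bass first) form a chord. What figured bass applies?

4/3

The notes E, G, A, C stack in thirds as A–C–E–G — an A minor seventh chord. The bass E is the fifth, so this is second inversion: figured 4/3.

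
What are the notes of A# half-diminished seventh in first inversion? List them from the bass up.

Spelling A# half-diminished seventh: A#–C#–E–G#. In first inversion the third is bass, giving C#, E, G#, A# from the bottom.

C#, E, G#, A#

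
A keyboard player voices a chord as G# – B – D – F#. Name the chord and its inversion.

The pitch classes G#, B, D, F# arrange in thirds as G#–B–D–F#: a G# half-diminished seventh chord.
With the root (G#) in the bass, the chord is in root position (figured bass 7).

G# half-diminished seventh, root position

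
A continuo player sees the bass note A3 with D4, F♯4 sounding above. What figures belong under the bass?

6/4

The notes A, D, F# stack in thirds as D–F#–A — a D major triad. The bass A is the fifth, so this is second inversion: figured 6/4.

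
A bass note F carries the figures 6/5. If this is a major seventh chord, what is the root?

The figures 6/5 mean the third of the chord is in the bass. If F is the third of a major seventh chord, the root is Db (chord tones Db–F–Ab–C).

Db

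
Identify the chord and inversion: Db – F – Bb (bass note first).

The pitch classes Db, F, Bb arrange in thirds as Bb–Db–F: a Bb minor triad.
With the third (Db) in the bass, the chord is in first inversion (figured bass 6).

Bb minor, first inversion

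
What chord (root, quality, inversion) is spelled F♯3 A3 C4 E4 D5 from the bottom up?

The pitch classes F#, A, C, E, D arrange in thirds as D–F#–A–C–E: a D dominant ninth chord.
The lowest note is F#, the third of the chord, so this is first inversion.

D dominant ninth, first inversion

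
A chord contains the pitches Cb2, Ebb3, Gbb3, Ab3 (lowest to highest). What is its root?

Ab

Cb, Ebb, Gbb, Ab are the tones of an Ab diminished seventh chord (Ab–Cb–Ebb–Gbb), making Ab the root.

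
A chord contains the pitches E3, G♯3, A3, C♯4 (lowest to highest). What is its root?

Reordering E, G#, A, C# into stacked thirds gives A–C#–E–G#; the bottom of that stack, A, is the root.

A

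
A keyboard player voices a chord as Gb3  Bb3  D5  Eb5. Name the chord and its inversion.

Reducing to letter names: Gb, Bb, D, Eb. These stack in thirds as Eb–Gb–Bb–D — an Eb minor-major seventh chord.
With the third (Gb) in the bass, the chord is in first inversion (figured bass 6/5).

Eb minor-major seventh, first inversion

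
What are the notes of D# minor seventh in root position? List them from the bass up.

D#, F#, A#, C#

D# minor seventh is D#–F#–A#–C#. Root position puts the root (D#) in the bass, with the remaining tones above: D#, F#, A#, C#.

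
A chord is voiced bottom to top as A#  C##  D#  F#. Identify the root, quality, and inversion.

D# minor-major seventh, second inversion

The pitch classes A#, C##, D#, F# arrange in thirds as D#–F#–A#–C##: a D# minor-major seventh chord.
With the fifth (A#) in the bass, the chord is in second inversion (figured bass 4/3).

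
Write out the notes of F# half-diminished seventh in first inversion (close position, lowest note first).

A, C, E, F#

The chord tones are F#–A–C–E. With the third (A) lowest for first inversion: A, C, E, F#.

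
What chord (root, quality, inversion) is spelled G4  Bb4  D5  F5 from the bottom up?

The distinct note names are G, Bb, D, F. Stacked in thirds they read G–Bb–D–F, which is a minor seventh chord on G.
The lowest note is G, the root of the chord, so this is root position (figured bass 7).

G minor seventh, root position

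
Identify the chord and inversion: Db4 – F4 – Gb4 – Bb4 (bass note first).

The distinct note names are Db, F, Gb, Bb. Stacked in thirds they read Gb–Bb–Db–F, which is a major seventh chord on Gb.
With the fifth (Db) in the bass, the chord is in second inversion (figured bass 4/3).

Gb major seventh, second inversion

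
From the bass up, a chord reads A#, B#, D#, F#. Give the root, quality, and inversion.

B# half-diminished seventh, third inversion

The distinct note names are A#, B#, D#, F#. Stacked in thirds they read B#–D#–F#–A#, which is a half-diminished seventh chord on B#.
With the seventh (A#) in the bass, the chord is in third inversion (figured bass 4/2).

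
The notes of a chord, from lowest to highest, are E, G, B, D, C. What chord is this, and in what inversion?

C major ninth, first inversion

The distinct note names are E, G, B, D, C. Stacked in thirds they read C–E–G–B–D, which is a major ninth chord on C.
With the third (E) in the bass, the chord is in first inversion.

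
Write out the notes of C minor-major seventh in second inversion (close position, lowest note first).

The chord tones are C–Eb–G–B. With the fifth (G) lowest for second inversion: G, B, C, Eb.

G, B, C, Eb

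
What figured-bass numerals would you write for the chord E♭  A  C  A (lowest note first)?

The notes Eb, A, C stack in thirds as A–C–Eb — an A diminished triad. The bass Eb is the fifth, so this is second inversion: figured 6/4.

6/4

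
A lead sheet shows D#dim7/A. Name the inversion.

second inversion

D#dim7/A means D# diminished seventh with A in the bass. A is the fifth of D# diminished seventh (D#–F#–A–C), so this is second inversion.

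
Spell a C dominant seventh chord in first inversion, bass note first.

C dominant seventh is C–E–G–Bb. First inversion puts the third (E) in the bass, with the remaining tones above: E, G, Bb, C.

E, G, Bb, C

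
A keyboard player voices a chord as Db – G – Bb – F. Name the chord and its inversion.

Reducing to letter names: Db, G, Bb, F. These stack in thirds as G–Bb–Db–F — a G half-diminished seventh chord.
The lowest note is Db, the fifth of the chord, so this is second inversion (figured bass 4/3).

G half-diminished seventh, second inversion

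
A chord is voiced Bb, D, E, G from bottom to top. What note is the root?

E

The distinct letter names are Bb, D, E, G. Arranged as a stack of thirds they read E–G–Bb–D, so E is the root (an E half-diminished seventh chord).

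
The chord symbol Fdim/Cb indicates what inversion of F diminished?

second inversion

Fdim/Cb means F diminished with Cb in the bass. Cb is the fifth of F diminished (F–Ab–Cb), so this is second inversion.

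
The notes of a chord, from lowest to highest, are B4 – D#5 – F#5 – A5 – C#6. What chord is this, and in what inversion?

The distinct note names are B, D#, F#, A, C#. Stacked in thirds they read B–D#–F#–A–C#, which is a dominant ninth chord on B.
With the root (B) in the bass, the chord is in root position.

B dominant ninth, root position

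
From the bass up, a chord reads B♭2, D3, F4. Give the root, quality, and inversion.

Reducing to letter names: Bb, D, F. These stack in thirds as Bb–D–F — a Bb major triad.
Bb is the root of Bb major; root in the bass means root position (figured bass 5/3).

Bb major, root position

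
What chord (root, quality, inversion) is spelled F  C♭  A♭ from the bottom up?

F diminished, root position

Reducing to letter names: F, Cb, Ab. These stack in thirds as F–Ab–Cb — an F diminished triad.
The lowest note is F, the root of the chord, so this is root position (figured bass 5/3).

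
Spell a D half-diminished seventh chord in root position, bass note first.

D, F, Ab, C

The chord tones are D–F–Ab–C. With the root (D) lowest for root position: D, F, Ab, C.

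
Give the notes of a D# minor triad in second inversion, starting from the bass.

A#, D#, F#

Spelling D# minor: D#–F#–A#. In second inversion the fifth is bass, giving A#, D#, F# from the bottom.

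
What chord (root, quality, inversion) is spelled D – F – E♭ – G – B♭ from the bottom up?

The distinct note names are D, F, Eb, G, Bb. Stacked in thirds they read Eb–G–Bb–D–F, which is a major ninth chord on Eb.
The lowest note is D, the seventh of the chord, so this is third inversion.

Eb major ninth, third inversion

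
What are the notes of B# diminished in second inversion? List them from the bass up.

F#, B#, D#

Spelling B# diminished: B#–D#–F#. In second inversion the fifth is bass, giving F#, B#, D# from the bottom.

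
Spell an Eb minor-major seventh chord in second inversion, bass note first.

Bb, D, Eb, Gb

Eb minor-major seventh is Eb–Gb–Bb–D. Second inversion puts the fifth (Bb) in the bass, with the remaining tones above: Bb, D, Eb, Gb.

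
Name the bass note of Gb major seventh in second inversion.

Db

In second inversion the fifth is lowest. For Gb major seventh (Gb–Bb–Db–F) that is Db.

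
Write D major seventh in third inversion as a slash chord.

Dmaj7/C#

Third inversion of D major seventh has the seventh (C#) in the bass. As a slash chord: Dmaj7/C#.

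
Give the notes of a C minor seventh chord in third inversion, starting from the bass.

The chord tones are C–Eb–G–Bb. With the seventh (Bb) lowest for third inversion: Bb, C, Eb, G.

Bb, C, Eb, G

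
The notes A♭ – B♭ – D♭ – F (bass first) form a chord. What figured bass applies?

4/2

The notes Ab, Bb, Db, F stack in thirds as Bb–Db–F–Ab — a Bb minor seventh chord. The bass Ab is the seventh, so this is third inversion: figured 4/2.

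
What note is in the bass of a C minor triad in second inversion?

G

The fifth of C minor (C–Eb–G) is G; that is the bass in second inversion.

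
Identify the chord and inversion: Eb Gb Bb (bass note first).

Eb minor, root position

Reducing to letter names: Eb, Gb, Bb. These stack in thirds as Eb–Gb–Bb — an Eb minor triad.
Eb is the root of Eb minor; root in the bass means root position (figured bass 5/3).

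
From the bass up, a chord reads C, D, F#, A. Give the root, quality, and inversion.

Reducing to letter names: C, D, F#, A. These stack in thirds as D–F#–A–C — a D dominant seventh chord.
C is the seventh of D dominant seventh; seventh in the bass means third inversion (figured bass 4/2).

D dominant seventh, third inversion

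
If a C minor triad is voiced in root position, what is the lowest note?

C minor is C–Eb–G. Root position places the root in the bass: C.

C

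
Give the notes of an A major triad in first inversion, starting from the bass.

A major is A–C#–E. First inversion puts the third (C#) in the bass, with the remaining tones above: C#, E, A.

C#, E, A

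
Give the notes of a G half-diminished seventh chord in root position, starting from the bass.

G, Bb, Db, F

The chord tones are G–Bb–Db–F. With the root (G) lowest for root position: G, Bb, Db, F.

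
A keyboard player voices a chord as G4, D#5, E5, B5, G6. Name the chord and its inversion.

E minor-major seventh, first inversion

The distinct note names are G, D#, E, B. Stacked in thirds they read E–G–B–D#, which is a minor-major seventh chord on E.
The lowest note is G, the third of the chord, so this is first inversion (figured bass 6/5).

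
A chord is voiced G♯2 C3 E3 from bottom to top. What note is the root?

C

G#, C, E are the tones of a C augmented triad (C–E–G#), making C the root.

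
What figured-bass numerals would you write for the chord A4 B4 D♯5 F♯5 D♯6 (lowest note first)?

The notes A, B, D#, F# stack in thirds as B–D#–F#–A — a B dominant seventh chord. The bass A is the seventh, so this is third inversion: figured 4/2.

4/2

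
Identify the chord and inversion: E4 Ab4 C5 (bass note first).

The distinct note names are E, Ab, C. Stacked in thirds they read Ab–C–E, which is an augmented triad on Ab.
The lowest note is E, the fifth of the chord, so this is second inversion (figured bass 6/4).

Ab augmented, second inversion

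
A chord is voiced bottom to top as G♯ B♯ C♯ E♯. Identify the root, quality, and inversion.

C# major seventh, second inversion

Reducing to letter names: G#, B#, C#, E#. These stack in thirds as C#–E#–G#–B# — a C# major seventh chord.
With the fifth (G#) in the bass, the chord is in second inversion (figured bass 4/3).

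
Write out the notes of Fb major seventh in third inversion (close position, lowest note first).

Eb, Fb, Ab, Cb

Spelling Fb major seventh: Fb–Ab–Cb–Eb. In third inversion the seventh is bass, giving Eb, Fb, Ab, Cb from the bottom.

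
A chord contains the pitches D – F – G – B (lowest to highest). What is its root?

G

Reordering D, F, G, B into stacked thirds gives G–B–D–F; the bottom of that stack, G, is the root.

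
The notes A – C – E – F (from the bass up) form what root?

F

A, C, E, F are the tones of an F major seventh chord (F–A–C–E), making F the root.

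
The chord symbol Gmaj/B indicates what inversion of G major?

first inversion

Gmaj/B means G major with B in the bass. B is the third of G major (G–B–D), so this is first inversion.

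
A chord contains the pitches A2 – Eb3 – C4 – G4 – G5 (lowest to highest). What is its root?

The distinct letter names are A, Eb, C, G. Arranged as a stack of thirds they read A–C–Eb–G, so A is the root (an A half-diminished seventh chord).

A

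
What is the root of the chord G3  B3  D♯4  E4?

Reordering G, B, D#, E into stacked thirds gives E–G–B–D#; the bottom of that stack, E, is the root.

E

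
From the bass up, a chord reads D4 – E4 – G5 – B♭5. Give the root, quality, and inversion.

E half-diminished seventh, third inversion

The distinct note names are D, E, G, Bb. Stacked in thirds they read E–G–Bb–D, which is a half-diminished seventh chord on E.
D is the seventh of E half-diminished seventh; seventh in the bass means third inversion (figured bass 4/2).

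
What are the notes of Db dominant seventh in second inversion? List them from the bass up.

Db dominant seventh is Db–F–Ab–Cb. Second inversion puts the fifth (Ab) in the bass, with the remaining tones above: Ab, Cb, Db, F.

Ab, Cb, Db, F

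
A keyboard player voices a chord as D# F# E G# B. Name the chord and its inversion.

E major ninth, third inversion

Reducing to letter names: D#, F#, E, G#, B. These stack in thirds as E–G#–B–D#–F# — an E major ninth chord.
D# is the seventh of E major ninth; seventh in the bass means third inversion.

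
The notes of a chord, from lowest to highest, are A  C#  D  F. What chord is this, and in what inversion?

D minor-major seventh, second inversion

The distinct note names are A, C#, D, F. Stacked in thirds they read D–F–A–C#, which is a minor-major seventh chord on D.
With the fifth (A) in the bass, the chord is in second inversion (figured bass 4/3).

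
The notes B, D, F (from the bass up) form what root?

B, D, F are the tones of a B diminished triad (B–D–F), making B the root.

B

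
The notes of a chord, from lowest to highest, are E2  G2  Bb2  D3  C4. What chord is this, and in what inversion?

C dominant ninth, first inversion

Reducing to letter names: E, G, Bb, D, C. These stack in thirds as C–E–G–Bb–D — a C dominant ninth chord.
E is the third of C dominant ninth; third in the bass means first inversion.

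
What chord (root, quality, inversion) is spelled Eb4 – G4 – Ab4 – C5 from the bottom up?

The distinct note names are Eb, G, Ab, C. Stacked in thirds they read Ab–C–Eb–G, which is a major seventh chord on Ab.
With the fifth (Eb) in the bass, the chord is in second inversion (figured bass 4/3).

Ab major seventh, second inversion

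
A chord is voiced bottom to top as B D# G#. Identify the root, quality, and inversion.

The pitch classes B, D#, G# arrange in thirds as G#–B–D#: a G# minor triad.
With the third (B) in the bass, the chord is in first inversion (figured bass 6).

G# minor, first inversion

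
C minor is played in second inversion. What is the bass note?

In second inversion the fifth is lowest. For C minor (C–Eb–G) that is G.

G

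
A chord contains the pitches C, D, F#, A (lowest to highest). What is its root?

D

Reordering C, D, F#, A into stacked thirds gives D–F#–A–C; the bottom of that stack, D, is the root.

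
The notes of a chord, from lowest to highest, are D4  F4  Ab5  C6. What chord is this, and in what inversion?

The distinct note names are D, F, Ab, C. Stacked in thirds they read D–F–Ab–C, which is a half-diminished seventh chord on D.
The lowest note is D, the root of the chord, so this is root position (figured bass 7).

D half-diminished seventh, root position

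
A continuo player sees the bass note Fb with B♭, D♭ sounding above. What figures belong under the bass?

The notes Fb, Bb, Db stack in thirds as Bb–Db–Fb — a Bb diminished triad. The bass Fb is the fifth, so this is second inversion: figured 6/4.

6/4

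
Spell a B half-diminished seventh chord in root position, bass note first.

B half-diminished seventh is B–D–F–A. Root position puts the root (B) in the bass, with the remaining tones above: B, D, F, A.

B, D, F, A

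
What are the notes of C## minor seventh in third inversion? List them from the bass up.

B#, C##, E#, G##

C## minor seventh is C##–E#–G##–B#. Third inversion puts the seventh (B#) in the bass, with the remaining tones above: B#, C##, E#, G##.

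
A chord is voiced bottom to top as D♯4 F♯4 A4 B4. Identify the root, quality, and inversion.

The pitch classes D#, F#, A, B arrange in thirds as B–D#–F#–A: a B dominant seventh chord.
With the third (D#) in the bass, the chord is in first inversion (figured bass 6/5).

B dominant seventh, first inversion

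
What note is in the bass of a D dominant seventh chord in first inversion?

F#

D dominant seventh is D–F#–A–C. First inversion places the third in the bass: F#.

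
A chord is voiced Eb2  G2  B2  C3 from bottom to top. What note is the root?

C

Eb, G, B, C are the tones of a C minor-major seventh chord (C–Eb–G–B), making C the root.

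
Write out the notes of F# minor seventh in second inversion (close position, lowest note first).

C#, E, F#, A

Spelling F# minor seventh: F#–A–C#–E. In second inversion the fifth is bass, giving C#, E, F#, A from the bottom.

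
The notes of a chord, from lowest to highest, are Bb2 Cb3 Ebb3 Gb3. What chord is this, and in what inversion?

Reducing to letter names: Bb, Cb, Ebb, Gb. These stack in thirds as Cb–Ebb–Gb–Bb — a Cb minor-major seventh chord.
Bb is the seventh of Cb minor-major seventh; seventh in the bass means third inversion (figured bass 4/2).

Cb minor-major seventh, third inversion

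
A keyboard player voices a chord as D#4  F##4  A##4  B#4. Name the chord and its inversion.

The pitch classes D#, F##, A##, B# arrange in thirds as B#–D#–F##–A##: a B# minor-major seventh chord.
With the third (D#) in the bass, the chord is in first inversion (figured bass 6/5).

B# minor-major seventh, first inversion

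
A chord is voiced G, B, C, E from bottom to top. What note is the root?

C

Reordering G, B, C, E into stacked thirds gives C–E–G–B; the bottom of that stack, C, is the root.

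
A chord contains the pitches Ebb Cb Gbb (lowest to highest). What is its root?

Cb

Reordering Ebb, Cb, Gbb into stacked thirds gives Cb–Ebb–Gbb; the bottom of that stack, Cb, is the root.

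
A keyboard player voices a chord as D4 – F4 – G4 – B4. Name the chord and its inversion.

The distinct note names are D, F, G, B. Stacked in thirds they read G–B–D–F, which is a dominant seventh chord on G.
D is the fifth of G dominant seventh; fifth in the bass means second inversion (figured bass 4/3).

G dominant seventh, second inversion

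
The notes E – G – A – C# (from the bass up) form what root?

A

E, G, A, C# are the tones of an A dominant seventh chord (A–C#–E–G), making A the root.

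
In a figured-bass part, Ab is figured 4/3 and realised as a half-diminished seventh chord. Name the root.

D

The figures 4/3 mean the fifth of the chord is in the bass. If Ab is the fifth of a half-diminished seventh chord, the root is D (chord tones D–F–Ab–C).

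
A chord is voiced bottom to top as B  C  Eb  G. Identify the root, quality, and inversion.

The pitch classes B, C, Eb, G arrange in thirds as C–Eb–G–B: a C minor-major seventh chord.
The lowest note is B, the seventh of the chord, so this is third inversion (figured bass 4/2).

C minor-major seventh, third inversion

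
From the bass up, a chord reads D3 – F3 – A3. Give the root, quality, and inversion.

The distinct note names are D, F, A. Stacked in thirds they read D–F–A, which is a minor triad on D.
D is the root of D minor; root in the bass means root position (figured bass 5/3).

D minor, root position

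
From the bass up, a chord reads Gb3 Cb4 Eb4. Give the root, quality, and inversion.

Cb major, second inversion

Reducing to letter names: Gb, Cb, Eb. These stack in thirds as Cb–Eb–Gb — a Cb major triad.
With the fifth (Gb) in the bass, the chord is in second inversion (figured bass 6/4).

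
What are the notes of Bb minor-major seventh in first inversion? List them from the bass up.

Bb minor-major seventh is Bb–Db–F–A. First inversion puts the third (Db) in the bass, with the remaining tones above: Db, F, A, Bb.

Db, F, A, Bb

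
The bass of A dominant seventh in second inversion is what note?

In second inversion the fifth is lowest. For A dominant seventh (A–C#–E–G) that is E.

E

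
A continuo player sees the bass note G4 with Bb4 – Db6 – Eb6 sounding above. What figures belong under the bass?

The notes G, Bb, Db, Eb stack in thirds as Eb–G–Bb–Db — an Eb dominant seventh chord. The bass G is the third, so this is first inversion: figured 6/5.

6/5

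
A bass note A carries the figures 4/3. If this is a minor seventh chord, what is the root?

The figures 4/3 mean the fifth of the chord is in the bass. If A is the fifth of a minor seventh chord, the root is D (chord tones D–F–A–C).

D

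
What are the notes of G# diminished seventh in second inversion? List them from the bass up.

D, F, G#, B

The chord tones are G#–B–D–F. With the fifth (D) lowest for second inversion: D, F, G#, B.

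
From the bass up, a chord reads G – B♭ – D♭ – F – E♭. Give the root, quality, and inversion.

The distinct note names are G, Bb, Db, F, Eb. Stacked in thirds they read Eb–G–Bb–Db–F, which is a dominant ninth chord on Eb.
The lowest note is G, the third of the chord, so this is first inversion.

Eb dominant ninth, first inversion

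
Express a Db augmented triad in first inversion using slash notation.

First inversion of Db augmented has the third (F) in the bass. As a slash chord: Dbaug/F.

Dbaug/F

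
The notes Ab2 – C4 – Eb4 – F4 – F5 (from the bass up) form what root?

F

Ab, C, Eb, F are the tones of an F minor seventh chord (F–Ab–C–Eb), making F the root.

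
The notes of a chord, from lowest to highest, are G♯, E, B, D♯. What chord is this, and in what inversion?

The distinct note names are G#, E, B, D#. Stacked in thirds they read E–G#–B–D#, which is a major seventh chord on E.
G# is the third of E major seventh; third in the bass means first inversion (figured bass 6/5).

E major seventh, first inversion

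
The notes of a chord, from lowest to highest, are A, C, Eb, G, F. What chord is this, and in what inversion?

Reducing to letter names: A, C, Eb, G, F. These stack in thirds as F–A–C–Eb–G — an F dominant ninth chord.
With the third (A) in the bass, the chord is in first inversion.

F dominant ninth, first inversion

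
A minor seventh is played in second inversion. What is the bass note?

The fifth of A minor seventh (A–C–E–G) is E; that is the bass in second inversion.

E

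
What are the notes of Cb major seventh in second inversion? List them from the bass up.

Spelling Cb major seventh: Cb–Eb–Gb–Bb. In second inversion the fifth is bass, giving Gb, Bb, Cb, Eb from the bottom.

Gb, Bb, Cb, Eb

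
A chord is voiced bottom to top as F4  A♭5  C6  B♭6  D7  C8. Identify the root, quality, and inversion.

The pitch classes F, Ab, C, Bb, D arrange in thirds as Bb–D–F–Ab–C: a Bb dominant ninth chord.
F is the fifth of Bb dominant ninth; fifth in the bass means second inversion.

Bb dominant ninth, second inversion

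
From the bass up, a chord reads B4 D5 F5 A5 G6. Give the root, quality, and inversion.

G dominant ninth, first inversion

The distinct note names are B, D, F, A, G. Stacked in thirds they read G–B–D–F–A, which is a dominant ninth chord on G.
With the third (B) in the bass, the chord is in first inversion.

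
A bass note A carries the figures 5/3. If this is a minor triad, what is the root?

The figures 5/3 mean the root of the chord is in the bass. If A is the root of a minor triad, the root is A (chord tones A–C–E).

A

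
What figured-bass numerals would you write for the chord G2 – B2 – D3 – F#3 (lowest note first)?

7

The notes G, B, D, F# stack in thirds as G–B–D–F# — a G major seventh chord. The bass G is the root, so this is root position: figured 7.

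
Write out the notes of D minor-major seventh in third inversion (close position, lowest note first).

Spelling D minor-major seventh: D–F–A–C#. In third inversion the seventh is bass, giving C#, D, F, A from the bottom.

C#, D, F, A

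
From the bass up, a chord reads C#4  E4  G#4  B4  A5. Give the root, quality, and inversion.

A major ninth, first inversion

The distinct note names are C#, E, G#, B, A. Stacked in thirds they read A–C#–E–G#–B, which is a major ninth chord on A.
The lowest note is C#, the third of the chord, so this is first inversion.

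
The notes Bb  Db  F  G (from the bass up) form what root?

G

Reordering Bb, Db, F, G into stacked thirds gives G–Bb–Db–F; the bottom of that stack, G, is the root.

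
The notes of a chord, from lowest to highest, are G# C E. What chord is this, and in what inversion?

The distinct note names are G#, C, E. Stacked in thirds they read C–E–G#, which is an augmented triad on C.
With the fifth (G#) in the bass, the chord is in second inversion (figured bass 6/4).

C augmented, second inversion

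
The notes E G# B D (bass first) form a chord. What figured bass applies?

The notes E, G#, B, D stack in thirds as E–G#–B–D — an E dominant seventh chord. The bass E is the root, so this is root position: figured 7.

7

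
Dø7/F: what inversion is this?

Dø7/F means D half-diminished seventh with F in the bass. F is the third of D half-diminished seventh (D–F–Ab–C), so this is first inversion.

first inversion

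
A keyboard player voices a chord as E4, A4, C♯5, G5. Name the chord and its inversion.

A dominant seventh, second inversion

Reducing to letter names: E, A, C#, G. These stack in thirds as A–C#–E–G — an A dominant seventh chord.
E is the fifth of A dominant seventh; fifth in the bass means second inversion (figured bass 4/3).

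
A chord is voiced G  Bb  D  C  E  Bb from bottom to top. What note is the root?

C

The distinct letter names are G, Bb, D, C, E. Arranged as a stack of thirds they read C–E–G–Bb–D, so C is the root (a C dominant ninth chord).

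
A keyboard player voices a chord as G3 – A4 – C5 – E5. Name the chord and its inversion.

The pitch classes G, A, C, E arrange in thirds as A–C–E–G: an A minor seventh chord.
The lowest note is G, the seventh of the chord, so this is third inversion (figured bass 4/2).

A minor seventh, third inversion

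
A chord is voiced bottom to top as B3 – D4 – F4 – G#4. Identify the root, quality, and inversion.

The pitch classes B, D, F, G# arrange in thirds as G#–B–D–F: a G# diminished seventh chord.
The lowest note is B, the third of the chord, so this is first inversion (figured bass 6/5).

G# diminished seventh, first inversion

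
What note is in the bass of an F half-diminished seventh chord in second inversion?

F half-diminished seventh is F–Ab–Cb–Eb. Second inversion places the fifth in the bass: Cb.

Cb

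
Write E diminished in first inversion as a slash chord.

Edim/G

First inversion of E diminished has the third (G) in the bass. As a slash chord: Edim/G.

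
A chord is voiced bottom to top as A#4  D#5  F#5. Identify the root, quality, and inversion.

The pitch classes A#, D#, F# arrange in thirds as D#–F#–A#: a D# minor triad.
A# is the fifth of D# minor; fifth in the bass means second inversion (figured bass 6/4).

D# minor, second inversion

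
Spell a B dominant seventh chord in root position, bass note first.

B, D#, F#, A

The chord tones are B–D#–F#–A. With the root (B) lowest for root position: B, D#, F#, A.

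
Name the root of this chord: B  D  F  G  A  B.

G

The distinct letter names are B, D, F, G, A. Arranged as a stack of thirds they read G–B–D–F–A, so G is the root (a G dominant ninth chord).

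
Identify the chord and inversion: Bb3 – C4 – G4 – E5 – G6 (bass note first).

The pitch classes Bb, C, G, E arrange in thirds as C–E–G–Bb: a C dominant seventh chord.
With the seventh (Bb) in the bass, the chord is in third inversion (figured bass 4/2).

C dominant seventh, third inversion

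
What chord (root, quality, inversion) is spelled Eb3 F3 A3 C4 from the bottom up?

The distinct note names are Eb, F, A, C. Stacked in thirds they read F–A–C–Eb, which is a dominant seventh chord on F.
With the seventh (Eb) in the bass, the chord is in third inversion (figured bass 4/2).

F dominant seventh, third inversion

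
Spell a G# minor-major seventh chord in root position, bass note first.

G#, B, D#, F##

The chord tones are G#–B–D#–F##. With the root (G#) lowest for root position: G#, B, D#, F##.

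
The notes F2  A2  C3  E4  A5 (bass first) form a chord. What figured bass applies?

The notes F, A, C, E stack in thirds as F–A–C–E — an F major seventh chord. The bass F is the root, so this is root position: figured 7.

7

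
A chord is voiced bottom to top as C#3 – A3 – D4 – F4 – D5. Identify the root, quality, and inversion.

The distinct note names are C#, A, D, F. Stacked in thirds they read D–F–A–C#, which is a minor-major seventh chord on D.
C# is the seventh of D minor-major seventh; seventh in the bass means third inversion (figured bass 4/2).

D minor-major seventh, third inversion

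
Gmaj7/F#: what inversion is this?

third inversion

Gmaj7/F# means G major seventh with F# in the bass. F# is the seventh of G major seventh (G–B–D–F#), so this is third inversion.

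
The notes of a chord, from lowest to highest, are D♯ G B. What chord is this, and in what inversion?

G augmented, second inversion

Reducing to letter names: D#, G, B. These stack in thirds as G–B–D# — a G augmented triad.
With the fifth (D#) in the bass, the chord is in second inversion (figured bass 6/4).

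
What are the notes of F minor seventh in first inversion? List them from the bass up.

Ab, C, Eb, F

Spelling F minor seventh: F–Ab–C–Eb. In first inversion the third is bass, giving Ab, C, Eb, F from the bottom.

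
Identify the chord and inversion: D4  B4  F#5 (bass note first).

B minor, first inversion

The pitch classes D, B, F# arrange in thirds as B–D–F#: a B minor triad.
The lowest note is D, the third of the chord, so this is first inversion (figured bass 6).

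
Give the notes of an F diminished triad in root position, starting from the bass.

The chord tones are F–Ab–Cb. With the root (F) lowest for root position: F, Ab, Cb.

F, Ab, Cb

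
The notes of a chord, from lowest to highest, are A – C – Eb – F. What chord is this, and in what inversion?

Reducing to letter names: A, C, Eb, F. These stack in thirds as F–A–C–Eb — an F dominant seventh chord.
The lowest note is A, the third of the chord, so this is first inversion (figured bass 6/5).

F dominant seventh, first inversion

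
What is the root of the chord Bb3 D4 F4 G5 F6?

Bb, D, F, G are the tones of a G minor seventh chord (G–Bb–D–F), making G the root.

G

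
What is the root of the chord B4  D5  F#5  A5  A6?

B

B, D, F#, A are the tones of a B minor seventh chord (B–D–F#–A), making B the root.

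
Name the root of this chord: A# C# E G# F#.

F#

A#, C#, E, G#, F# are the tones of an F# dominant ninth chord (F#–A#–C#–E–G#), making F# the root.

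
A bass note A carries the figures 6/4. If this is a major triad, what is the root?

D

The figures 6/4 mean the fifth of the chord is in the bass. If A is the fifth of a major triad, the root is D (chord tones D–F#–A).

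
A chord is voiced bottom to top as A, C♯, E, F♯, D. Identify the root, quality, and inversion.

The distinct note names are A, C#, E, F#, D. Stacked in thirds they read D–F#–A–C#–E, which is a major ninth chord on D.
A is the fifth of D major ninth; fifth in the bass means second inversion.

D major ninth, second inversion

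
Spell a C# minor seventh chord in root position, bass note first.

The chord tones are C#–E–G#–B. With the root (C#) lowest for root position: C#, E, G#, B.

C#, E, G#, B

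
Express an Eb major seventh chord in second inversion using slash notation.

Ebmaj7/Bb

Second inversion of Eb major seventh has the fifth (Bb) in the bass. As a slash chord: Ebmaj7/Bb.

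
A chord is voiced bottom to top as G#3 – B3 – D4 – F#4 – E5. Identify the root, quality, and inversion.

E dominant ninth, first inversion

The distinct note names are G#, B, D, F#, E. Stacked in thirds they read E–G#–B–D–F#, which is a dominant ninth chord on E.
With the third (G#) in the bass, the chord is in first inversion.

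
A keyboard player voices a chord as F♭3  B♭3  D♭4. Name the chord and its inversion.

The pitch classes Fb, Bb, Db arrange in thirds as Bb–Db–Fb: a Bb diminished triad.
The lowest note is Fb, the fifth of the chord, so this is second inversion (figured bass 6/4).

Bb diminished, second inversion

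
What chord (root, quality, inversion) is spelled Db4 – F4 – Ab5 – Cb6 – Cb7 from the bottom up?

Db dominant seventh, root position

Reducing to letter names: Db, F, Ab, Cb. These stack in thirds as Db–F–Ab–Cb — a Db dominant seventh chord.
With the root (Db) in the bass, the chord is in root position (figured bass 7).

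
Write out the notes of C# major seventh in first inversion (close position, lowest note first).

E#, G#, B#, C#

Spelling C# major seventh: C#–E#–G#–B#. In first inversion the third is bass, giving E#, G#, B#, C# from the bottom.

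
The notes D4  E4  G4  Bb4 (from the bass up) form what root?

E

Reordering D, E, G, Bb into stacked thirds gives E–G–Bb–D; the bottom of that stack, E, is the root.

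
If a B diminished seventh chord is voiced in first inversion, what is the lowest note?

B diminished seventh is B–D–F–Ab. First inversion places the third in the bass: D.

D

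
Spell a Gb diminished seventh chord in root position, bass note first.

Gb, Bbb, Dbb, Fbb

The chord tones are Gb–Bbb–Dbb–Fbb. With the root (Gb) lowest for root position: Gb, Bbb, Dbb, Fbb.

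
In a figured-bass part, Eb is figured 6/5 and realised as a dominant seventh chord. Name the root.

The figures 6/5 mean the third of the chord is in the bass. If Eb is the third of a dominant seventh chord, the root is Cb (chord tones Cb–Eb–Gb–Bbb).

Cb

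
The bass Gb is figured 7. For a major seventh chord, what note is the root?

The figures 7 mean the root of the chord is in the bass. If Gb is the root of a major seventh chord, the root is Gb (chord tones Gb–Bb–Db–F).

Gb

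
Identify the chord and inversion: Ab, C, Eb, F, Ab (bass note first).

F minor seventh, first inversion

The pitch classes Ab, C, Eb, F arrange in thirds as F–Ab–C–Eb: an F minor seventh chord.
The lowest note is Ab, the third of the chord, so this is first inversion (figured bass 6/5).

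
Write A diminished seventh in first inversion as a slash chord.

Adim7/C

First inversion of A diminished seventh has the third (C) in the bass. As a slash chord: Adim7/C.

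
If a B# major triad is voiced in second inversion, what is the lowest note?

F##

The fifth of B# major (B#–D##–F##) is F##; that is the bass in second inversion.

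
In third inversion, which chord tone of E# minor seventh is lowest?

D#

In third inversion the seventh is lowest. For E# minor seventh (E#–G#–B#–D#) that is D#.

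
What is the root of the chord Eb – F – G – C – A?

The distinct letter names are Eb, F, G, C, A. Arranged as a stack of thirds they read F–A–C–Eb–G, so F is the root (an F dominant ninth chord).

F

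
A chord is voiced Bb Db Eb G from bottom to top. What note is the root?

Eb

The distinct letter names are Bb, Db, Eb, G. Arranged as a stack of thirds they read Eb–G–Bb–Db, so Eb is the root (an Eb dominant seventh chord).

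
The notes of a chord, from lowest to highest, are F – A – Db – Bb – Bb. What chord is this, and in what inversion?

Reducing to letter names: F, A, Db, Bb. These stack in thirds as Bb–Db–F–A — a Bb minor-major seventh chord.
The lowest note is F, the fifth of the chord, so this is second inversion (figured bass 4/3).

Bb minor-major seventh, second inversion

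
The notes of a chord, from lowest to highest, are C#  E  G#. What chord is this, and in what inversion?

C# minor, root position

Reducing to letter names: C#, E, G#. These stack in thirds as C#–E–G# — a C# minor triad.
The lowest note is C#, the root of the chord, so this is root position (figured bass 5/3).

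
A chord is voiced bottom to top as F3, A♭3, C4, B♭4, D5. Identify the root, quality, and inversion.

Bb dominant ninth, second inversion

The pitch classes F, Ab, C, Bb, D arrange in thirds as Bb–D–F–Ab–C: a Bb dominant ninth chord.
The lowest note is F, the fifth of the chord, so this is second inversion.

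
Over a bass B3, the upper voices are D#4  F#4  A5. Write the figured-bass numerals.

The notes B, D#, F#, A stack in thirds as B–D#–F#–A — a B dominant seventh chord. The bass B is the root, so this is root position: figured 7.

7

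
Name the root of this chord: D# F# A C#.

D#

D#, F#, A, C# are the tones of a D# half-diminished seventh chord (D#–F#–A–C#), making D# the root.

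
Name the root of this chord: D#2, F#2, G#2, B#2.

The distinct letter names are D#, F#, G#, B#. Arranged as a stack of thirds they read G#–B#–D#–F#, so G# is the root (a G# dominant seventh chord).

G#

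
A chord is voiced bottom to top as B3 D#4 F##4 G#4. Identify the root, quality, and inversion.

The pitch classes B, D#, F##, G# arrange in thirds as G#–B–D#–F##: a G# minor-major seventh chord.
With the third (B) in the bass, the chord is in first inversion (figured bass 6/5).

G# minor-major seventh, first inversion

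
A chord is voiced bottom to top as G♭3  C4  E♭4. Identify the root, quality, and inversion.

Reducing to letter names: Gb, C, Eb. These stack in thirds as C–Eb–Gb — a C diminished triad.
With the fifth (Gb) in the bass, the chord is in second inversion (figured bass 6/4).

C diminished, second inversion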